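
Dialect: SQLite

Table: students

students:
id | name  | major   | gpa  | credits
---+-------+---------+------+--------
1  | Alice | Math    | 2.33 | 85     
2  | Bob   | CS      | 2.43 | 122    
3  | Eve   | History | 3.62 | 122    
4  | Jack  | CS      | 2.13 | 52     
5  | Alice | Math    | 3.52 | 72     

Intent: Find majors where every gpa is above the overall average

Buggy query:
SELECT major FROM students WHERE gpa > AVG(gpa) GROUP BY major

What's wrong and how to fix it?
Bug: WHERE evaluates per row before aggregation, so AVG() is unavailable

Fix: Use a subquery for AVG and a HAVING MIN(...) filter so the condition holds for every row in the group

Corrected query:
SELECT major FROM students GROUP BY major HAVING MIN(gpa) > (SELECT AVG(gpa) FROM students)

Result:
major  
-------
History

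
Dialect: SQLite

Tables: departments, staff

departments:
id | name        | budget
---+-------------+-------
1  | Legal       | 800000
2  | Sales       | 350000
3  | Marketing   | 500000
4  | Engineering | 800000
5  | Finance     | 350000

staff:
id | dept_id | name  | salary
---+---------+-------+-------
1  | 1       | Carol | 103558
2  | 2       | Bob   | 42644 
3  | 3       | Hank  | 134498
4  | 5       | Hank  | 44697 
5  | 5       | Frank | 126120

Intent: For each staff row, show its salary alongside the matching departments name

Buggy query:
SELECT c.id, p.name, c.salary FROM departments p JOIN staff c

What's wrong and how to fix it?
Bug: JOIN with no ON clause produces a cartesian product; every staff row pairs with every departments row

Fix: Specify the join condition linking the foreign key to the parent id

Corrected query:
SELECT c.id, p.name, c.salary FROM departments p JOIN staff c ON c.dept_id = p.id

Result:
id | name      | salary
---+-----------+-------
1  | Legal     | 103558
2  | Sales     | 42644 
3  | Marketing | 134498
4  | Finance   | 44697 
5  | Finance   | 126120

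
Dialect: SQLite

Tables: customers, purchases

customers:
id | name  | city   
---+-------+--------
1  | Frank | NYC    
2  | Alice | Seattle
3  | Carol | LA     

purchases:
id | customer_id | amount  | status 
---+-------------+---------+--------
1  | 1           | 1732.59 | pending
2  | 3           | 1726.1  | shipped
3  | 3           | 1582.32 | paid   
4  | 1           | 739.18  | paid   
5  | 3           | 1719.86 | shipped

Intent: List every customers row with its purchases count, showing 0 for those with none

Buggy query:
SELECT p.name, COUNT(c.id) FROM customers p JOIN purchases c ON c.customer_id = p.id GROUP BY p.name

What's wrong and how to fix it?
Bug: An inner join excludes parents with zero children

Fix: Use LEFT JOIN so parents without children still appear (COUNT(c.id) gives 0)

Corrected query:
SELECT p.name, COUNT(c.id) FROM customers p LEFT JOIN purchases c ON c.customer_id = p.id GROUP BY p.name

Result:
name  | COUNT(c.id)
------+------------
Alice | 0          
Carol | 3          
Frank | 2          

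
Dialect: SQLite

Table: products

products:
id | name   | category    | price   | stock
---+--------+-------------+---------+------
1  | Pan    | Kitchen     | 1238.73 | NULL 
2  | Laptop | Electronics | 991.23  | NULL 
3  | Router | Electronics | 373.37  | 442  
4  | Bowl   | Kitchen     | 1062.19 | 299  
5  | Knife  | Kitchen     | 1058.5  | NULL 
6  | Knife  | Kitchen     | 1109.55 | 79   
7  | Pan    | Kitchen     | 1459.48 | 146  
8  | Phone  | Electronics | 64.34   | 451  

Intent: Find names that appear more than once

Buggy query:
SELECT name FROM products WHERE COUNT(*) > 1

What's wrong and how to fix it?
Bug: COUNT(*) is an aggregate and cannot be used in WHERE

Fix: Group first, then use HAVING for the count condition

Corrected query:
SELECT name FROM products GROUP BY name HAVING COUNT(*) > 1

Result:
name 
-----
Knife
Pan  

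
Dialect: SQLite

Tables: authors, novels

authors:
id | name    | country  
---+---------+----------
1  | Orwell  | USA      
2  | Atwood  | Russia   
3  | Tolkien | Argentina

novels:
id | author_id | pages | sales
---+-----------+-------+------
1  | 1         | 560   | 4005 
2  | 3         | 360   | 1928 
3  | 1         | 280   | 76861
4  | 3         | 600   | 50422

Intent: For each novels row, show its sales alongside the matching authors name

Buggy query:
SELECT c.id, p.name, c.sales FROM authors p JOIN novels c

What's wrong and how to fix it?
Bug: JOIN with no ON clause produces a cartesian product; every novels row pairs with every authors row

Fix: Specify the join condition linking the foreign key to the parent id

Corrected query:
SELECT c.id, p.name, c.sales FROM authors p JOIN novels c ON c.author_id = p.id

Result:
id | name    | sales
---+---------+------
1  | Orwell  | 4005 
2  | Tolkien | 1928 
3  | Orwell  | 76861
4  | Tolkien | 50422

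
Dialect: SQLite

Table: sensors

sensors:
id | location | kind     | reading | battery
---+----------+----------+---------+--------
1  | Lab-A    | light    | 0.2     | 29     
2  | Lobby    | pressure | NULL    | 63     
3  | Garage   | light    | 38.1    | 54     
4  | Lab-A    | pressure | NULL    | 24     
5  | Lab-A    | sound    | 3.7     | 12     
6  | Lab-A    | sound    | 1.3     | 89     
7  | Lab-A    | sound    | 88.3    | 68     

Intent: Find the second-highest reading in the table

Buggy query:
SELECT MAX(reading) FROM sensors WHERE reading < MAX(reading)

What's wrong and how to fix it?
Bug: The inner MAX is an aggregate inside WHERE, which is not allowed

Fix: Compute the overall MAX in a subquery, then take MAX of rows below it

Corrected query:
SELECT MAX(reading) FROM sensors WHERE reading < (SELECT MAX(reading) FROM sensors)

Result:
MAX(reading)
------------
38.1        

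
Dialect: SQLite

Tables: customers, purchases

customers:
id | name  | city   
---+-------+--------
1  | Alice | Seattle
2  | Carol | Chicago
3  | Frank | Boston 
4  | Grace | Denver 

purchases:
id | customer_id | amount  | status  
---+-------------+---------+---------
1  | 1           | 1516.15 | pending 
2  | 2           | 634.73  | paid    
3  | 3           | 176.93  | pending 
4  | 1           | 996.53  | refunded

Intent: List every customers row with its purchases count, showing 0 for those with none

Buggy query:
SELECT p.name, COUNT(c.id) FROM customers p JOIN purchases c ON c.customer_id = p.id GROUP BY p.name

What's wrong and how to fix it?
Bug: INNER JOIN drops customers rows that have no matching purchases rows

Fix: Use LEFT JOIN so parents without children still appear (COUNT(c.id) gives 0)

Corrected query:
SELECT p.name, COUNT(c.id) FROM customers p LEFT JOIN purchases c ON c.customer_id = p.id GROUP BY p.name

Result:
name  | COUNT(c.id)
------+------------
Alice | 2          
Carol | 1          
Frank | 1          
Grace | 0          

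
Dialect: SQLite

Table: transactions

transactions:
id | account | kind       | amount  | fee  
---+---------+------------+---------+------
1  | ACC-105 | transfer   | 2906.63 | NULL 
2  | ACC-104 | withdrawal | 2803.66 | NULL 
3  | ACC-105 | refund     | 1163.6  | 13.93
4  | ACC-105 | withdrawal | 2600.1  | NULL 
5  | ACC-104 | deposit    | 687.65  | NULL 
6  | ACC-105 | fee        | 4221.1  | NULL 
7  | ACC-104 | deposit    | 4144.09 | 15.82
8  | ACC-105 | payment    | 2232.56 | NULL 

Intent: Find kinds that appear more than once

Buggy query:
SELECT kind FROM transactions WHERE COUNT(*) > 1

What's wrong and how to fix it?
Bug: COUNT(*) is an aggregate and cannot be used in WHERE

Fix: GROUP BY kind, then filter groups with HAVING COUNT(*) > 1

Corrected query:
SELECT kind FROM transactions GROUP BY kind HAVING COUNT(*) > 1

Result:
kind      
----------
deposit   
withdrawal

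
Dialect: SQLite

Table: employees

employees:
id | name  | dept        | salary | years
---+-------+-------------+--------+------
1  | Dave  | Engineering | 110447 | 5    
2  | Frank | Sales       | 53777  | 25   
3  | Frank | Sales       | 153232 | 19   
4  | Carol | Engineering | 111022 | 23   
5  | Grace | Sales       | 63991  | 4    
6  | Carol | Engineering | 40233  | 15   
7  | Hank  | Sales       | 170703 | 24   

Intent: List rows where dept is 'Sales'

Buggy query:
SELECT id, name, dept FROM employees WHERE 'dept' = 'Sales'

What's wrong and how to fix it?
Bug: 'dept' in single quotes is a string literal, not the column; the comparison is literal-vs-literal and never true

Fix: Reference the column as dept without single quotes

Corrected query:
SELECT id, name, dept FROM employees WHERE dept = 'Sales'

Result:
id | name  | dept 
---+-------+------
2  | Frank | Sales
3  | Frank | Sales
5  | Grace | Sales
7  | Hank  | Sales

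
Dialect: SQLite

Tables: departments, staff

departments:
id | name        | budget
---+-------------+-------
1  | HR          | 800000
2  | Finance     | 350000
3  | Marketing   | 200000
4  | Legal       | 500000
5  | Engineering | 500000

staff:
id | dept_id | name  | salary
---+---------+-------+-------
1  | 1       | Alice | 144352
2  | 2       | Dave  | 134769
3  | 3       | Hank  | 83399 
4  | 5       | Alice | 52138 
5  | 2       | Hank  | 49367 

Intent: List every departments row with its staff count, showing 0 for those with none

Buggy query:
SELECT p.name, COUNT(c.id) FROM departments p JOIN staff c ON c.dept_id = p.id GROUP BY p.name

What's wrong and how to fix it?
Bug: INNER JOIN drops departments rows that have no matching staff rows

Fix: Switch to LEFT JOIN to retain unmatched parent rows

Corrected query:
SELECT p.name, COUNT(c.id) FROM departments p LEFT JOIN staff c ON c.dept_id = p.id GROUP BY p.name

Result:
name        | COUNT(c.id)
------------+------------
Engineering | 1          
Finance     | 2          
HR          | 1          
Legal       | 0          
Marketing   | 1          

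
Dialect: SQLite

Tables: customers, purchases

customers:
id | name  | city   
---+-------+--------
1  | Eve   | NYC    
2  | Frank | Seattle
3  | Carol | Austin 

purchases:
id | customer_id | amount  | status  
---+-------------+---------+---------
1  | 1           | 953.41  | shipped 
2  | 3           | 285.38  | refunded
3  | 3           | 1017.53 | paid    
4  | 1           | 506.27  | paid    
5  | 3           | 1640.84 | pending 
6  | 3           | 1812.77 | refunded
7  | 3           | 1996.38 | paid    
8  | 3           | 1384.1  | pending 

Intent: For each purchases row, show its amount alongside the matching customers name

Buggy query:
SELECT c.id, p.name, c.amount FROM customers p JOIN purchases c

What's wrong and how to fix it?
Bug: JOIN with no ON clause produces a cartesian product; every purchases row pairs with every customers row

Fix: Add ON c.customer_id = p.id to the JOIN

Corrected query:
SELECT c.id, p.name, c.amount FROM customers p JOIN purchases c ON c.customer_id = p.id

Result:
id | name  | amount 
---+-------+--------
1  | Eve   | 953.41 
2  | Carol | 285.38 
3  | Carol | 1017.53
4  | Eve   | 506.27 
5  | Carol | 1640.84
6  | Carol | 1812.77
7  | Carol | 1996.38
8  | Carol | 1384.1 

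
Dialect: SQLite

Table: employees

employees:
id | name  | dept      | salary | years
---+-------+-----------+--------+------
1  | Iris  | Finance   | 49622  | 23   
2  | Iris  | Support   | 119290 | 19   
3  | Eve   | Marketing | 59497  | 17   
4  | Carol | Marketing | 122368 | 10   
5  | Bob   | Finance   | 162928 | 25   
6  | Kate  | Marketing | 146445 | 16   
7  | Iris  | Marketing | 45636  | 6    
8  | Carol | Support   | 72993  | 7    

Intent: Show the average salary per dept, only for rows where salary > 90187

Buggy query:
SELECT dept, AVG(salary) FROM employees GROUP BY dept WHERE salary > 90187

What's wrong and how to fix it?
Bug: WHERE cannot follow GROUP BY

Fix: Place WHERE between FROM and GROUP BY

Corrected query:
SELECT dept, AVG(salary) FROM employees WHERE salary > 90187 GROUP BY dept

Result:
dept      | AVG(salary)
----------+------------
Finance   | 162928     
Marketing | 134406.5   
Support   | 119290     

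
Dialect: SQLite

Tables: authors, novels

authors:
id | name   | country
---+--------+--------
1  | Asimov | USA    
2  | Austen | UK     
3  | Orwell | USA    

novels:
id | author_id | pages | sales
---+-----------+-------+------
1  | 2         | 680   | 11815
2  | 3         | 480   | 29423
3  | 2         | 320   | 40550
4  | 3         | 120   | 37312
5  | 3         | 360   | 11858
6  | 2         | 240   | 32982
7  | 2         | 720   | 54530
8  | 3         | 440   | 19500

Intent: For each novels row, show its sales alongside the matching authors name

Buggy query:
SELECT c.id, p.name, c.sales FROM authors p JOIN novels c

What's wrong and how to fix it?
Bug: JOIN with no ON clause produces a cartesian product; every novels row pairs with every authors row

Fix: Add ON c.author_id = p.id to the JOIN

Corrected query:
SELECT c.id, p.name, c.sales FROM authors p JOIN novels c ON c.author_id = p.id

Result:
id | name   | sales
---+--------+------
1  | Austen | 11815
2  | Orwell | 29423
3  | Austen | 40550
4  | Orwell | 37312
5  | Orwell | 11858
6  | Austen | 32982
7  | Austen | 54530
8  | Orwell | 19500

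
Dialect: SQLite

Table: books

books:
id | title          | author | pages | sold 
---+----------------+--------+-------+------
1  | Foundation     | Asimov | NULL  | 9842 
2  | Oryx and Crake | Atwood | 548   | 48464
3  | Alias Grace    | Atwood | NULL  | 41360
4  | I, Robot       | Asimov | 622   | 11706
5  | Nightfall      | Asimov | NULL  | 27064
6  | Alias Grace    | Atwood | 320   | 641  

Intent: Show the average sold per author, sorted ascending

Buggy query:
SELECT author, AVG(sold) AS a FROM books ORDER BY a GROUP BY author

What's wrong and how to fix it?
Bug: GROUP BY must precede ORDER BY

Fix: Move ORDER BY to the end, after GROUP BY

Corrected query:
SELECT author, AVG(sold) AS a FROM books GROUP BY author ORDER BY a

Result:
author | a    
-------+------
Asimov | 16204
Atwood | 30155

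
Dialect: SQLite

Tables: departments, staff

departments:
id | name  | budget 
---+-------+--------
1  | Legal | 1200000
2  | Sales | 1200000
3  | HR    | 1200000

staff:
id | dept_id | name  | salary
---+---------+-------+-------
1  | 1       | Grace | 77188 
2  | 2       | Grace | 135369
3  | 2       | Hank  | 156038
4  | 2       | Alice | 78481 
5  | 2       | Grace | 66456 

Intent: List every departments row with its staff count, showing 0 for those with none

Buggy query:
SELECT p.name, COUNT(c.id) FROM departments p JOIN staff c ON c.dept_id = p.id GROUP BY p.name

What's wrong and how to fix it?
Bug: An inner join excludes parents with zero children

Fix: Use LEFT JOIN so parents without children still appear (COUNT(c.id) gives 0)

Corrected query:
SELECT p.name, COUNT(c.id) FROM departments p LEFT JOIN staff c ON c.dept_id = p.id GROUP BY p.name

Result:
name  | COUNT(c.id)
------+------------
HR    | 0          
Legal | 1          
Sales | 4          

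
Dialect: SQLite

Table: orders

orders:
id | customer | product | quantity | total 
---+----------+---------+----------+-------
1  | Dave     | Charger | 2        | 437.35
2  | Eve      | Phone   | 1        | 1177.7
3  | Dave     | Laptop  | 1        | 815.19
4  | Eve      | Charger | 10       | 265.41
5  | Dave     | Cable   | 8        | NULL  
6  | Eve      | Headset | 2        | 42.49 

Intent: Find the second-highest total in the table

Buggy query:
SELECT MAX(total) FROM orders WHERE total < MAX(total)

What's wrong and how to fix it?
Bug: The inner MAX is an aggregate inside WHERE, which is not allowed

Fix: Put the inner MAX in a scalar subquery

Corrected query:
SELECT MAX(total) FROM orders WHERE total < (SELECT MAX(total) FROM orders)

Result:
MAX(total)
----------
815.19    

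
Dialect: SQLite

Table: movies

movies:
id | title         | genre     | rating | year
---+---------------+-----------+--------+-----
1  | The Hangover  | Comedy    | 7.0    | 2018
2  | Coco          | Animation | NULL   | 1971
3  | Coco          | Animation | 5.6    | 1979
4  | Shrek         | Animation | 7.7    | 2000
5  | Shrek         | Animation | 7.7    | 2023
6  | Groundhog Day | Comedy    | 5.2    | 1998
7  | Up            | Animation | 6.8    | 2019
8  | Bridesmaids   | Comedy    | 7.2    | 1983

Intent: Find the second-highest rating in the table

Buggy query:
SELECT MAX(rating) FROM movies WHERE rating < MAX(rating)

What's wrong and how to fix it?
Bug: The inner MAX is an aggregate inside WHERE, which is not allowed

Fix: Compute the overall MAX in a subquery, then take MAX of rows below it

Corrected query:
SELECT MAX(rating) FROM movies WHERE rating < (SELECT MAX(rating) FROM movies)

Result:
MAX(rating)
-----------
7.2        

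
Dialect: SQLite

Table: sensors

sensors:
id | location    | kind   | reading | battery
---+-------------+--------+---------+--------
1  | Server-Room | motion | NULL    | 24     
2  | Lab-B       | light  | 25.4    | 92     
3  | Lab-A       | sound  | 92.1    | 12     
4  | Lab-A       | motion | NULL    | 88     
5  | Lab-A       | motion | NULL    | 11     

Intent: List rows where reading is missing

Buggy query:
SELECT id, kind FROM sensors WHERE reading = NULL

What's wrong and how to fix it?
Bug: Comparing to NULL with '=' never matches; NULL = NULL is unknown, not true

Fix: Use IS NULL to test for NULL

Corrected query:
SELECT id, kind FROM sensors WHERE reading IS NULL

Result:
id | kind  
---+-------
1  | motion
4  | motion
5  | motion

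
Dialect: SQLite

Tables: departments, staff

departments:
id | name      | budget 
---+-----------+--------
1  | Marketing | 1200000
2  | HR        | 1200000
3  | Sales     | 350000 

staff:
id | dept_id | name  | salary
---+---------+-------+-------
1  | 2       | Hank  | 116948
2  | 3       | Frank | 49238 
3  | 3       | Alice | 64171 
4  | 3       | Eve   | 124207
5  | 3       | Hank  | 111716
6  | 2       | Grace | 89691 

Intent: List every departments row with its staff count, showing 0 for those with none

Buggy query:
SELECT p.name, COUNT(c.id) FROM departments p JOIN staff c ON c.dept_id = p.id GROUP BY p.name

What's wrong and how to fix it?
Bug: INNER JOIN drops departments rows that have no matching staff rows

Fix: Switch to LEFT JOIN to retain unmatched parent rows

Corrected query:
SELECT p.name, COUNT(c.id) FROM departments p LEFT JOIN staff c ON c.dept_id = p.id GROUP BY p.name

Result:
name      | COUNT(c.id)
----------+------------
HR        | 2          
Marketing | 0          
Sales     | 4          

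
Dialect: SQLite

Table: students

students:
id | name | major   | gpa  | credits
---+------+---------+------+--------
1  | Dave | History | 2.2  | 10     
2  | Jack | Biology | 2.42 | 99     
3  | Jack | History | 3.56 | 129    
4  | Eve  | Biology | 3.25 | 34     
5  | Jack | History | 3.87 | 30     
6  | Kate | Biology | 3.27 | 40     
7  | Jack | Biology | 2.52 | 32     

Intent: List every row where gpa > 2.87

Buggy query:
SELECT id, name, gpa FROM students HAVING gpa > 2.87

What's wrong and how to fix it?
Bug: HAVING filters the output of aggregation, but this query has no GROUP BY and no aggregate functions, so SQLite rejects it (HAVING clause on a non-aggregate query); the condition here is per row

Fix: Replace HAVING with WHERE since the condition applies to individual rows

Corrected query:
SELECT id, name, gpa FROM students WHERE gpa > 2.87

Result:
id | name | gpa 
---+------+-----
3  | Jack | 3.56
4  | Eve  | 3.25
5  | Jack | 3.87
6  | Kate | 3.27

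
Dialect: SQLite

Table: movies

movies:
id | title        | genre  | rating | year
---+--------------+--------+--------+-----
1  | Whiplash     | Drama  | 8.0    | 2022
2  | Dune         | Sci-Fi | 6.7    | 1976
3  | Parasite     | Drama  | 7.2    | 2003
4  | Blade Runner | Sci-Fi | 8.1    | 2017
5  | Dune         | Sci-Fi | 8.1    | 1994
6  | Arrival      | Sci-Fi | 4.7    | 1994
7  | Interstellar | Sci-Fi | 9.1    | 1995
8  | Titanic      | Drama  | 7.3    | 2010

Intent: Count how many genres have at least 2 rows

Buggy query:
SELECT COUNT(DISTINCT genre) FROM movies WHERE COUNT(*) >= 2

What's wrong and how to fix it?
Bug: WHERE filters individual rows, not groups, so a group-level COUNT is invalid there

Fix: Use a subquery that GROUPs and filters with HAVING, then count its rows

Corrected query:
SELECT COUNT(*) FROM (SELECT genre FROM movies GROUP BY genre HAVING COUNT(*) >= 2)

Result:
COUNT(*)
--------
2       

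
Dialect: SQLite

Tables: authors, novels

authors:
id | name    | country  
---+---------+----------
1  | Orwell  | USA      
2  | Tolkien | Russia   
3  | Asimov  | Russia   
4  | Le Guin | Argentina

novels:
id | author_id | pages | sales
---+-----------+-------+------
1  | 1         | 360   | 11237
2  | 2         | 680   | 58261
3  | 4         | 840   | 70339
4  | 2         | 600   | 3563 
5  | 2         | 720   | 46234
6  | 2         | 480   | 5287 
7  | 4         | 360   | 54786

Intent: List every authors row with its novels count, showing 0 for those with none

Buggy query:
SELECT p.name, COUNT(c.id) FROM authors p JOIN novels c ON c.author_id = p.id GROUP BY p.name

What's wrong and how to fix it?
Bug: INNER JOIN drops authors rows that have no matching novels rows

Fix: Use LEFT JOIN so parents without children still appear (COUNT(c.id) gives 0)

Corrected query:
SELECT p.name, COUNT(c.id) FROM authors p LEFT JOIN novels c ON c.author_id = p.id GROUP BY p.name

Result:
name    | COUNT(c.id)
--------+------------
Asimov  | 0          
Le Guin | 2          
Orwell  | 1          
Tolkien | 4          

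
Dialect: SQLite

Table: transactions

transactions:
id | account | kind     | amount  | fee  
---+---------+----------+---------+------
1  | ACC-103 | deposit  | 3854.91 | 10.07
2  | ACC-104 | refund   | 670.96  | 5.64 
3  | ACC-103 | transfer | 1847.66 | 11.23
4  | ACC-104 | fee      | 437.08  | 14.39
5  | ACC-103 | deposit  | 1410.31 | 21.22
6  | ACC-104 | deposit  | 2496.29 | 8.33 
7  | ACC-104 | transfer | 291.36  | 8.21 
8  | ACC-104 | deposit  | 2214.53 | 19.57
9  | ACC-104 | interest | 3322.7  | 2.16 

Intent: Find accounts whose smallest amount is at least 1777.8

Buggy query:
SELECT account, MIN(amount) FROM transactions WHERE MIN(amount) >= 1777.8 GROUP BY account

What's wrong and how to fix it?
Bug: Aggregates like MIN are computed per group after WHERE runs

Fix: Use HAVING for the per-group MIN condition

Corrected query:
SELECT account, MIN(amount) FROM transactions GROUP BY account HAVING MIN(amount) >= 1777.8

Result:
(no rows)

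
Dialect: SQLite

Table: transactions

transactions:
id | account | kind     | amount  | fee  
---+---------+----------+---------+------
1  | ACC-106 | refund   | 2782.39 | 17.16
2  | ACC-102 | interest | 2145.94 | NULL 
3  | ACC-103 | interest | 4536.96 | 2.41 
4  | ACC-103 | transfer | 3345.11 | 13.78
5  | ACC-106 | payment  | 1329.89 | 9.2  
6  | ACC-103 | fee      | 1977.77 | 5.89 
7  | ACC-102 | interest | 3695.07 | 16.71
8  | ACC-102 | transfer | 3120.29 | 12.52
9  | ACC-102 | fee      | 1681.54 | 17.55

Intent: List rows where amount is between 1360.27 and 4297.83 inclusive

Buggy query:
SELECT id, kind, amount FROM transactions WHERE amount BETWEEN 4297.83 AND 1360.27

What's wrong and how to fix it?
Bug: The bounds are reversed; BETWEEN a AND b requires a <= b to match anything

Fix: Write BETWEEN 1360.27 AND 4297.83

Corrected query:
SELECT id, kind, amount FROM transactions WHERE amount BETWEEN 1360.27 AND 4297.83

Result:
id | kind     | amount 
---+----------+--------
1  | refund   | 2782.39
2  | interest | 2145.94
4  | transfer | 3345.11
6  | fee      | 1977.77
7  | interest | 3695.07
8  | transfer | 3120.29
9  | fee      | 1681.54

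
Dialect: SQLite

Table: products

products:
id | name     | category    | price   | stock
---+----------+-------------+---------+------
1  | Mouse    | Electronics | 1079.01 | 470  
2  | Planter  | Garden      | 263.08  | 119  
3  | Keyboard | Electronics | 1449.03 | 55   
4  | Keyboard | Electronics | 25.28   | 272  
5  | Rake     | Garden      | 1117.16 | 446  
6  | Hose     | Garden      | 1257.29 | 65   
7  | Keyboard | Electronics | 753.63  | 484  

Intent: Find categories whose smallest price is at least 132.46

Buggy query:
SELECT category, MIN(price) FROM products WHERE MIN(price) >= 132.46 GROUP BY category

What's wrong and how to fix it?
Bug: Aggregates like MIN are computed per group after WHERE runs

Fix: Use HAVING for the per-group MIN condition

Corrected query:
SELECT category, MIN(price) FROM products GROUP BY category HAVING MIN(price) >= 132.46

Result:
category | MIN(price)
---------+-----------
Garden   | 263.08    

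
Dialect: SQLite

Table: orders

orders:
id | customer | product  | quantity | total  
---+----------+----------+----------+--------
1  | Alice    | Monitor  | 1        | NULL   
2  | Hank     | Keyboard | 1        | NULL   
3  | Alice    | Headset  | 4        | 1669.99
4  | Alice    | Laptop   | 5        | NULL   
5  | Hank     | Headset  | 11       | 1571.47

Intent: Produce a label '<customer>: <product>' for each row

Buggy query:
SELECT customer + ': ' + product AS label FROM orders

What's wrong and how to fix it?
Bug: '+' is numeric addition; on text columns SQLite converts them to 0 instead of concatenating

Fix: Use the || operator for string concatenation

Corrected query:
SELECT customer || ': ' || product AS label FROM orders

Result:
label         
--------------
Alice: Monitor
Hank: Keyboard
Alice: Headset
Alice: Laptop 
Hank: Headset 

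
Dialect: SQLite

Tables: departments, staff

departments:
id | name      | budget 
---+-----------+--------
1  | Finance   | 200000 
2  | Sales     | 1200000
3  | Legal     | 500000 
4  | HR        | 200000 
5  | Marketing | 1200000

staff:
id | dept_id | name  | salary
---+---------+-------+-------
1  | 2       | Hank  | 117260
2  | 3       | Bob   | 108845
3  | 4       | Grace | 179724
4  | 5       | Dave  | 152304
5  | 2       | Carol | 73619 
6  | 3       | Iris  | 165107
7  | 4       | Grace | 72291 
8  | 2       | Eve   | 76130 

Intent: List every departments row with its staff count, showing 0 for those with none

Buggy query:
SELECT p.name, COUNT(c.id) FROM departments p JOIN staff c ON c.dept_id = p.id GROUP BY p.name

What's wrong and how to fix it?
Bug: INNER JOIN drops departments rows that have no matching staff rows

Fix: Switch to LEFT JOIN to retain unmatched parent rows

Corrected query:
SELECT p.name, COUNT(c.id) FROM departments p LEFT JOIN staff c ON c.dept_id = p.id GROUP BY p.name

Result:
name      | COUNT(c.id)
----------+------------
Finance   | 0          
HR        | 2          
Legal     | 2          
Marketing | 1          
Sales     | 3          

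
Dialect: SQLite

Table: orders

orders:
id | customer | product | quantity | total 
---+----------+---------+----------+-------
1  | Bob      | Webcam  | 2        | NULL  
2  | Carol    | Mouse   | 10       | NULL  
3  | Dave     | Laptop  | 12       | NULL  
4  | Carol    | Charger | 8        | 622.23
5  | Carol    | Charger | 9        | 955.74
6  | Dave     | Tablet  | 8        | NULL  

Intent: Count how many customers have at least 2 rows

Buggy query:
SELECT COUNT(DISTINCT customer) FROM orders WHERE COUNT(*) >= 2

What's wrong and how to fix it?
Bug: WHERE filters individual rows, not groups, so a group-level COUNT is invalid there

Fix: Use a subquery that GROUPs and filters with HAVING, then count its rows

Corrected query:
SELECT COUNT(*) FROM (SELECT customer FROM orders GROUP BY customer HAVING COUNT(*) >= 2)

Result:
COUNT(*)
--------
2       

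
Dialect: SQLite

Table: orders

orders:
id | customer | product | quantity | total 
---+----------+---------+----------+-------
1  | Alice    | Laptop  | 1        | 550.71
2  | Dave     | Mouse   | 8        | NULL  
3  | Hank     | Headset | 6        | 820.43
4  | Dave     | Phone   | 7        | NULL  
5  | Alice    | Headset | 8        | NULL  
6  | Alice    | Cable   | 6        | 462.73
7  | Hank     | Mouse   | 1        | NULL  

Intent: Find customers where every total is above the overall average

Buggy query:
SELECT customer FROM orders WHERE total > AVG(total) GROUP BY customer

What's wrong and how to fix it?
Bug: WHERE evaluates per row before aggregation, so AVG() is unavailable

Fix: Compute the overall average in a scalar subquery and compare each group's MIN against it in HAVING

Corrected query:
SELECT customer FROM orders GROUP BY customer HAVING MIN(total) > (SELECT AVG(total) FROM orders)

Result:
customer
--------
Hank    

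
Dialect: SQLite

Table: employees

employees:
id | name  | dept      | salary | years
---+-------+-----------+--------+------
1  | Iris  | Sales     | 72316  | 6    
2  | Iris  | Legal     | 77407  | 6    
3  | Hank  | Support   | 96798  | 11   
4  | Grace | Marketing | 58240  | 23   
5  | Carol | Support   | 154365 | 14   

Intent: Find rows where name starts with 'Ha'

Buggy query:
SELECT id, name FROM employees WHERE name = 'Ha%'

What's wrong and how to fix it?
Bug: '=' compares the literal string including the % character; pattern matching needs LIKE

Fix: Replace '=' with LIKE so 'Ha%' is treated as a pattern

Corrected query:
SELECT id, name FROM employees WHERE name LIKE 'Ha%'

Result:
id | name
---+-----
3  | Hank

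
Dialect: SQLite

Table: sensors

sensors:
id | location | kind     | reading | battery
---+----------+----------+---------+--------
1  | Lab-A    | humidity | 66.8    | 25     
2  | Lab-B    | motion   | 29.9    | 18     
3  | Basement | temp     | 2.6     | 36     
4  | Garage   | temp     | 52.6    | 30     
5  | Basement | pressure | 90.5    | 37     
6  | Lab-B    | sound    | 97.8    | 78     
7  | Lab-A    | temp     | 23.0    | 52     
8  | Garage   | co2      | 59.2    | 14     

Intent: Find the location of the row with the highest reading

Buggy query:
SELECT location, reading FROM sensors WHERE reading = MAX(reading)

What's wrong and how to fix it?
Bug: WHERE is evaluated per row; an aggregate over the whole table isn't defined there

Fix: Use a subquery: WHERE reading = (SELECT MAX(reading) FROM sensors)

Corrected query:
SELECT location, reading FROM sensors WHERE reading = (SELECT MAX(reading) FROM sensors)

Result:
location | reading
---------+--------
Lab-B    | 97.8   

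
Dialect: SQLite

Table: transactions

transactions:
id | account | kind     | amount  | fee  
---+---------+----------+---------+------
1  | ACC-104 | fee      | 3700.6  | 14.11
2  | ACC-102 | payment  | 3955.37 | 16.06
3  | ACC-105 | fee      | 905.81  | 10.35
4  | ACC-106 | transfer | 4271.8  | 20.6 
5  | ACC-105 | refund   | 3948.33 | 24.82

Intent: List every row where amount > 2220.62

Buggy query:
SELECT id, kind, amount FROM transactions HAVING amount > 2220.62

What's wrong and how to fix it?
Bug: HAVING filters the output of aggregation, but this query has no GROUP BY and no aggregate functions, so SQLite rejects it (HAVING clause on a non-aggregate query); the condition here is per row

Fix: Use WHERE for row-level filtering

Corrected query:
SELECT id, kind, amount FROM transactions WHERE amount > 2220.62

Result:
id | kind     | amount 
---+----------+--------
1  | fee      | 3700.6 
2  | payment  | 3955.37
4  | transfer | 4271.8 
5  | refund   | 3948.33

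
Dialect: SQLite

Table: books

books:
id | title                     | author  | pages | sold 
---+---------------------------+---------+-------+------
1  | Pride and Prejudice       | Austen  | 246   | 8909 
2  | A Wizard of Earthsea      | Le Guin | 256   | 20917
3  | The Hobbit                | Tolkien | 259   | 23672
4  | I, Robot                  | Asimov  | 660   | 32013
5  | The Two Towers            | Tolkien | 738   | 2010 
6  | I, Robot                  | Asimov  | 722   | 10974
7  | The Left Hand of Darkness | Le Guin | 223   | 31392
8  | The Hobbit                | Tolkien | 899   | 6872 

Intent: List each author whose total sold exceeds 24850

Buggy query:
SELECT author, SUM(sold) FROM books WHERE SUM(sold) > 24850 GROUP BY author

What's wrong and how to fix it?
Bug: WHERE runs before GROUP BY, so aggregates aren't available there

Fix: Move the aggregate condition to a HAVING clause

Corrected query:
SELECT author, SUM(sold) FROM books GROUP BY author HAVING SUM(sold) > 24850

Result:
author  | SUM(sold)
--------+----------
Asimov  | 42987    
Le Guin | 52309    
Tolkien | 32554    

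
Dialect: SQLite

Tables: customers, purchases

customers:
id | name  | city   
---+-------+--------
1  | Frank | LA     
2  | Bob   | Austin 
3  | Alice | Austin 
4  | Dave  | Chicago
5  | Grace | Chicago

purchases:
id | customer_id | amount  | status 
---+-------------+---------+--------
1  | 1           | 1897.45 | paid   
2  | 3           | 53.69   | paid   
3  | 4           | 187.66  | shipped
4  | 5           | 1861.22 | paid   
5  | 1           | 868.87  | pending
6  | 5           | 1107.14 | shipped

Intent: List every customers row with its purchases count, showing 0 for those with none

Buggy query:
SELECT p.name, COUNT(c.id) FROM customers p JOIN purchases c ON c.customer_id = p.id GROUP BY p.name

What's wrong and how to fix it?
Bug: An inner join excludes parents with zero children

Fix: Use LEFT JOIN so parents without children still appear (COUNT(c.id) gives 0)

Corrected query:
SELECT p.name, COUNT(c.id) FROM customers p LEFT JOIN purchases c ON c.customer_id = p.id GROUP BY p.name

Result:
name  | COUNT(c.id)
------+------------
Alice | 1          
Bob   | 0          
Dave  | 1          
Frank | 2          
Grace | 2          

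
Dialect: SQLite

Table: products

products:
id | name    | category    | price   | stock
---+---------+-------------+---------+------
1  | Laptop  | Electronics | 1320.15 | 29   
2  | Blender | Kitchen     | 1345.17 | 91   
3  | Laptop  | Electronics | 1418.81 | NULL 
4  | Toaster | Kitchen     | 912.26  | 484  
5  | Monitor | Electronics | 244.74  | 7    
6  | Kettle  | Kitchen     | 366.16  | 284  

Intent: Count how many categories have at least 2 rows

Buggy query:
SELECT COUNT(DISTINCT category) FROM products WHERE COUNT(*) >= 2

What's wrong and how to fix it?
Bug: COUNT(*) cannot appear in WHERE; the per-group count doesn't exist yet

Fix: Use a subquery that GROUPs and filters with HAVING, then count its rows

Corrected query:
SELECT COUNT(*) FROM (SELECT category FROM products GROUP BY category HAVING COUNT(*) >= 2)

Result:
COUNT(*)
--------
2       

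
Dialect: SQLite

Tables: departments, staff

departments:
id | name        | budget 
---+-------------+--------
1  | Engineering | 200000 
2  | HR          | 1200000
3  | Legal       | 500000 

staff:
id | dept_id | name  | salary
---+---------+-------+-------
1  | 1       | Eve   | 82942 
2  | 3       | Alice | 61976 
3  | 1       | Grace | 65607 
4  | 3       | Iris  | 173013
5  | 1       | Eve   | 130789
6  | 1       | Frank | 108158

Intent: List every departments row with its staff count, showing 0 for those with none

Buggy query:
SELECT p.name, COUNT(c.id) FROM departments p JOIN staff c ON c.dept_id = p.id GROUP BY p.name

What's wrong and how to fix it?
Bug: INNER JOIN drops departments rows that have no matching staff rows

Fix: Use LEFT JOIN so parents without children still appear (COUNT(c.id) gives 0)

Corrected query:
SELECT p.name, COUNT(c.id) FROM departments p LEFT JOIN staff c ON c.dept_id = p.id GROUP BY p.name

Result:
name        | COUNT(c.id)
------------+------------
Engineering | 4          
HR          | 0          
Legal       | 2          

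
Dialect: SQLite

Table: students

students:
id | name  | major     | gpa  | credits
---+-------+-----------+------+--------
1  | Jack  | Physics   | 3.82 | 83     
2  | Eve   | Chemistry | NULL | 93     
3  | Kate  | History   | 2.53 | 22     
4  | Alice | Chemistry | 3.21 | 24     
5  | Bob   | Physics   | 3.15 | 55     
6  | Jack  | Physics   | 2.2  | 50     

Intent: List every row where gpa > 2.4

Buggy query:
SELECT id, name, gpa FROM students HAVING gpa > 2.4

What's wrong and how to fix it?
Bug: This is a non-aggregate query (no GROUP BY, no aggregates), so in SQLite the HAVING clause is invalid here; a row-level condition belongs in WHERE

Fix: Use WHERE for row-level filtering

Corrected query:
SELECT id, name, gpa FROM students WHERE gpa > 2.4

Result:
id | name  | gpa 
---+-------+-----
1  | Jack  | 3.82
3  | Kate  | 2.53
4  | Alice | 3.21
5  | Bob   | 3.15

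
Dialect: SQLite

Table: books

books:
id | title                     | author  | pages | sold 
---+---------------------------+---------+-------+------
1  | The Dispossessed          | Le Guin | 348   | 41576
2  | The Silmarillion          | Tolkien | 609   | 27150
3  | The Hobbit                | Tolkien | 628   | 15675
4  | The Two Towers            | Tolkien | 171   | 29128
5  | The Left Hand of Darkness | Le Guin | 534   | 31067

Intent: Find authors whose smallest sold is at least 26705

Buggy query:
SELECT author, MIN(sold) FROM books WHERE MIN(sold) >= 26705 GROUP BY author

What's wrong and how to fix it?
Bug: Aggregates like MIN are computed per group after WHERE runs

Fix: Replace WHERE with HAVING after the GROUP BY

Corrected query:
SELECT author, MIN(sold) FROM books GROUP BY author HAVING MIN(sold) >= 26705

Result:
author  | MIN(sold)
--------+----------
Le Guin | 31067    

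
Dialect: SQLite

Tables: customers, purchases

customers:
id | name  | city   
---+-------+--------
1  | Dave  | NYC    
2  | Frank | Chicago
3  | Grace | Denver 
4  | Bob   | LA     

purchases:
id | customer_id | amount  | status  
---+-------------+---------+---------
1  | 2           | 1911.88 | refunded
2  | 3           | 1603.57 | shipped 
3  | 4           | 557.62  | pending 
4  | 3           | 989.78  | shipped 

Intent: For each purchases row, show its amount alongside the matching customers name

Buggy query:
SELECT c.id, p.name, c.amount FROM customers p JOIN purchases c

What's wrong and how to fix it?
Bug: JOIN with no ON clause produces a cartesian product; every purchases row pairs with every customers row

Fix: Specify the join condition linking the foreign key to the parent id

Corrected query:
SELECT c.id, p.name, c.amount FROM customers p JOIN purchases c ON c.customer_id = p.id

Result:
id | name  | amount 
---+-------+--------
1  | Frank | 1911.88
2  | Grace | 1603.57
3  | Bob   | 557.62 
4  | Grace | 989.78 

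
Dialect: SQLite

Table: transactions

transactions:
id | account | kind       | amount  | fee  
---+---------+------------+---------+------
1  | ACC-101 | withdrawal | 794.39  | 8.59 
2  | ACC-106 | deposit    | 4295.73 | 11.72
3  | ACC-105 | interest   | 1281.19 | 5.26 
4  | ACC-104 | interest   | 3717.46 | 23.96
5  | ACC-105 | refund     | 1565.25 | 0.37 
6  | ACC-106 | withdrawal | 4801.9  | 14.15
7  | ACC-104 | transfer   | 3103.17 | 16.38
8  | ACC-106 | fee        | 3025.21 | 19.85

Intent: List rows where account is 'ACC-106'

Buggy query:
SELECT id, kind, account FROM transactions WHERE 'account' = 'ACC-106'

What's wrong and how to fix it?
Bug: 'account' in single quotes is a string literal, not the column; the comparison is literal-vs-literal and never true

Fix: Remove the quotes around the column name (or use double quotes for an identifier)

Corrected query:
SELECT id, kind, account FROM transactions WHERE account = 'ACC-106'

Result:
id | kind       | account
---+------------+--------
2  | deposit    | ACC-106
6  | withdrawal | ACC-106
8  | fee        | ACC-106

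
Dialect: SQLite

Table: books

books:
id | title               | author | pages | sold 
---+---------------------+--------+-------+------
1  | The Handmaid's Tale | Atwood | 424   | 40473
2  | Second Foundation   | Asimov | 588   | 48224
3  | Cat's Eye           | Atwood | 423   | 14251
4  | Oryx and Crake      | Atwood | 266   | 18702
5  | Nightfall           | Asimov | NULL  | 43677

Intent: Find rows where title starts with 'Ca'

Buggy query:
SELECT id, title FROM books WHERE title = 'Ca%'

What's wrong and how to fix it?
Bug: '=' compares the literal string including the % character; pattern matching needs LIKE

Fix: Replace '=' with LIKE so 'Ca%' is treated as a pattern

Corrected query:
SELECT id, title FROM books WHERE title LIKE 'Ca%'

Result:
id | title    
---+----------
3  | Cat's Eye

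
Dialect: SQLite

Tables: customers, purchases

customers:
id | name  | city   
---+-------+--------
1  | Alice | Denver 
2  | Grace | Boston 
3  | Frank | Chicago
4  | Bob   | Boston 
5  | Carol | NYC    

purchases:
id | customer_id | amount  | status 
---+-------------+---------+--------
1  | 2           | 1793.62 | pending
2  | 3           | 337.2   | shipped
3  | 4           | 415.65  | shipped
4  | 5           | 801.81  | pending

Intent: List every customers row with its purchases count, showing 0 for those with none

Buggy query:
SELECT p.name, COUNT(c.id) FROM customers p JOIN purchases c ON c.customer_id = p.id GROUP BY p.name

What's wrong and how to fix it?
Bug: An inner join excludes parents with zero children

Fix: Use LEFT JOIN so parents without children still appear (COUNT(c.id) gives 0)

Corrected query:
SELECT p.name, COUNT(c.id) FROM customers p LEFT JOIN purchases c ON c.customer_id = p.id GROUP BY p.name

Result:
name  | COUNT(c.id)
------+------------
Alice | 0          
Bob   | 1          
Carol | 1          
Frank | 1          
Grace | 1          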